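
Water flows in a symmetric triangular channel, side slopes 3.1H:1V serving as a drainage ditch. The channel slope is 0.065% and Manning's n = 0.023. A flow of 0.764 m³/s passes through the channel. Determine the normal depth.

Manning's equation rearranged: A R^(2/3) = nQ / (1·√S) = 0.023 × 0.764 / (√0.00065) = 0.6892.
Trying y = 0.607 m: A R^(2/3) = 0.4991 — low.
Trying y = 0.861 m: A R^(2/3) = 1.268 — high.
Trying y = 0.685 m: A R^(2/3) = 0.6889 — matches.

y_n = 0.685 m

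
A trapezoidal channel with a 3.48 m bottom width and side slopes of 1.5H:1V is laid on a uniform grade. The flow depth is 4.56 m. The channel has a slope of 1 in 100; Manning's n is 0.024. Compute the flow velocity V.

V = 7.39 m/s

With bottom width b = 3.48 m and side slope z = 1.5: A = (b + zy)y = (3.48 + 1.5×4.56)×4.56 = 47.06 m²; P = b + 2y√(1+z²) = 3.48 + 2×4.56×1.803 = 19.92 m.
Hydraulic radius R = A/P = 47.06/19.92 = 2.362 m.
From Manning's equation, V = (1/n) R^(2/3) S^(1/2) = (1/0.024) × 2.362^(2/3) × 0.01^(1/2) = 7.39 m/s.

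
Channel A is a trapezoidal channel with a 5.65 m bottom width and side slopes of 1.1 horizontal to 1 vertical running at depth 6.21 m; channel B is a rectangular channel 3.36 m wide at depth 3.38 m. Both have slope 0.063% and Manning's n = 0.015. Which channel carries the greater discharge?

channel A

Channel A: With bottom width b = 5.65 m and side slope z = 1.1: A = (b + zy)y = (5.65 + 1.1×6.21)×6.21 = 77.51 m²; P = b + 2y√(1+z²) = 5.65 + 2×6.21×1.487 = 24.11 m. Hydraulic radius R = A/P = 77.51/24.11 = 3.214 m. Q_A = (1/0.015)·77.51·3.214^(2/3)·√0.00063 = 282.5 m³/s.
Channel B: Flow area A = b·y = 3.36 × 3.38 = 11.36 m². Wetted perimeter P = b + 2y = 3.36 + 2×3.38 = 10.12 m. Hydraulic radius R = A/P = 11.36/10.12 = 1.122 m. Q_B = (1/0.015)·11.36·1.122^(2/3)·√0.00063 = 20.52 m³/s.
Q_A = 282.5 m³/s vs Q_B = 20.52 m³/s, so channel A carries more.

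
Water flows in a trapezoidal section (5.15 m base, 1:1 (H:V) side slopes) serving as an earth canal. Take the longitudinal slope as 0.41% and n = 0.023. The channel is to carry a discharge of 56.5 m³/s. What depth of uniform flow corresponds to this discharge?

Manning's equation rearranged: A R^(2/3) = nQ / (1·√S) = 0.023 × 56.5 / (√0.0041) = 20.29.
At y = 2.7 m: A R^(2/3) = 29.69 — over.
At y = 2.19 m: A R^(2/3) = 20.28 — matches.

y_n = 2.19 m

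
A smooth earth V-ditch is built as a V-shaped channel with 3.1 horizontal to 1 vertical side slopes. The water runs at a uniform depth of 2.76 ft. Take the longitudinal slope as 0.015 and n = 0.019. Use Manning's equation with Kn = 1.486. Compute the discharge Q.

Q = 271 ft³/s

For a triangular section with side slope z = 3.1: A = zy² = 3.1×2.76² = 23.61 ft²; P = 2y√(1+z²) = 2×2.76×3.257 = 17.98 ft.
Hydraulic radius R = A/P = 23.61/17.98 = 1.313 ft.
Manning's equation: Q = (1.486/n) A R^(2/3) S^(1/2) = (1.486/0.019) × 23.61 × 1.313^(2/3) × 0.015^(1/2) = 271 ft³/s.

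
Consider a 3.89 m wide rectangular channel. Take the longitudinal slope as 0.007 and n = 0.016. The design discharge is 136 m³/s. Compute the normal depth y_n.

y_n = 5.29 m

Manning's equation rearranged: A R^(2/3) = nQ / (1·√S) = 0.016 × 136 / (√0.007) = 26.01.
At y = 4 m: A R^(2/3) = 18.62 — short.
At y = 6.02 m: A R^(2/3) = 30.28 — over.
At y = 5.29 m: A R^(2/3) = 26.02 — matches.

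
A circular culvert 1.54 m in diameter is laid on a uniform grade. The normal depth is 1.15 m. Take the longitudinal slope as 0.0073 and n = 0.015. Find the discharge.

For a circular section of diameter D = 1.54 m at depth y = 1.15 m, the central angle is θ = 2 arccos(1 − 2y/D) = 4.174 rad. Then A = (D²/8)(θ − sin θ) = 1.492 m² and P = Dθ/2 = 3.214 m.
Hydraulic radius R = A/P = 1.492/3.214 = 0.4642 m.
Manning's equation: Q = (1/n) A R^(2/3) S^(1/2) = (1/0.015) × 1.492 × 0.4642^(2/3) × 0.0073^(1/2) = 5.09 m³/s.

Q = 5.09 m³/s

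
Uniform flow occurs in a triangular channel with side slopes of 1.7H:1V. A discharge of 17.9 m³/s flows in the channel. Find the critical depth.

y_c = 1.87 m

At critical depth, Q² T / (g A³) = 1, i.e. A³/T = Q²/g = 17.9²/9.81 = 32.66.
Trying y = 1.34 m: A³/T = 6.243 — low.
Trying y = 1.87 m: A³/T = 33.04 — matches.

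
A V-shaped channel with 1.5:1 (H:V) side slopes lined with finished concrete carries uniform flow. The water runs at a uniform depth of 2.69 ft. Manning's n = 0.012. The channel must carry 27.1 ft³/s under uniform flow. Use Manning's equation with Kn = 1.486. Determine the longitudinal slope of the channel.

S = 0.00035

For a triangular section with side slope z = 1.5: A = zy² = 1.5×2.69² = 10.85 ft²; P = 2y√(1+z²) = 2×2.69×1.803 = 9.699 ft.
Hydraulic radius R = A/P = 10.85/9.699 = 1.119 ft.
From Manning's equation, S = [nQ / (1.486 A R^(2/3))]² = [0.012 × 27.1 / (1.486 × 10.85 × 1.119^(2/3))]² = 0.00035.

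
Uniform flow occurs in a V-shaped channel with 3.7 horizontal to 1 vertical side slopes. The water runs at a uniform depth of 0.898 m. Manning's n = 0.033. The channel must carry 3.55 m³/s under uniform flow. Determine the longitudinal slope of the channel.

For a triangular section with side slope z = 3.7: A = zy² = 3.7×0.898² = 2.984 m²; P = 2y√(1+z²) = 2×0.898×3.833 = 6.884 m.
Hydraulic radius R = A/P = 2.984/6.884 = 0.4334 m.
From Manning's equation, S = [nQ / (1 A R^(2/3))]² = [0.033 × 3.55 / (1 × 2.984 × 0.4334^(2/3))]² = 0.0047.

S = 0.0047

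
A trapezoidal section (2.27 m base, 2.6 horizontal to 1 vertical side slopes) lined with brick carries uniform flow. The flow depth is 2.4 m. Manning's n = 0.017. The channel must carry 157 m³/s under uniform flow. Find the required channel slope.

S = 0.012

With bottom width b = 2.27 m and side slope z = 2.6: A = (b + zy)y = (2.27 + 2.6×2.4)×2.4 = 20.42 m²; P = b + 2y√(1+z²) = 2.27 + 2×2.4×2.786 = 15.64 m.
Hydraulic radius R = A/P = 20.42/15.64 = 1.306 m.
From Manning's equation, S = [nQ / (1 A R^(2/3))]² = [0.017 × 157 / (1 × 20.42 × 1.306^(2/3))]² = 0.012.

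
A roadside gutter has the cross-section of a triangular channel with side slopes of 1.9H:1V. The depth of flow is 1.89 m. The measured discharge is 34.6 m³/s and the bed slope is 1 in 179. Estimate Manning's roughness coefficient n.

For a triangular section with side slope z = 1.9: A = zy² = 1.9×1.89² = 6.787 m²; P = 2y√(1+z²) = 2×1.89×2.147 = 8.116 m.
Hydraulic radius R = A/P = 6.787/8.116 = 0.8362 m.
Rearranging Manning's equation: n = (1/Q) A R^(2/3) S^(1/2) = (1/34.6) × 6.787 × 0.8362^(2/3) × √0.005587 = 0.013.

n = 0.013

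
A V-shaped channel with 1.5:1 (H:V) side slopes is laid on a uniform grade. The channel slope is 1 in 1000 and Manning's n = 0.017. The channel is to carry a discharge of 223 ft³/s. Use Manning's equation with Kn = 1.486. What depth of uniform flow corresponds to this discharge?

y_n = 5.55 ft

Manning's equation rearranged: A R^(2/3) = nQ / (1.486·√S) = 0.017 × 223 / (1.486 × √0.001) = 80.67.
Try y = 6.64 ft: A R^(2/3) = 130.2 — over.
Try y = 4.1 ft: A R^(2/3) = 36 — short.
Try y = 5.55 ft: A R^(2/3) = 80.71 — matches.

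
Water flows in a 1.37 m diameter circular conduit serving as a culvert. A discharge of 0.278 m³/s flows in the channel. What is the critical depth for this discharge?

At critical depth, Q² T / (g A³) = 1, i.e. A³/T = Q²/g = 0.278²/9.81 = 0.007878.
Try y = 0.226 m: A³/T = 0.003961 — too small.
Try y = 0.331 m: A³/T = 0.01766 — too large.
Try y = 0.269 m: A³/T = 0.007848 — close enough.

y_c = 0.269 m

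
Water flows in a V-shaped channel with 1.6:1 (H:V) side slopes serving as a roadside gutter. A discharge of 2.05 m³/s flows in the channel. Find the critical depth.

At critical depth, Q² T / (g A³) = 1, i.e. A³/T = Q²/g = 2.05²/9.81 = 0.4284.
At y = 0.995 m: A³/T = 1.248 — high.
At y = 0.803 m: A³/T = 0.4274 — ≈ 0.4284.

y_c = 0.803 m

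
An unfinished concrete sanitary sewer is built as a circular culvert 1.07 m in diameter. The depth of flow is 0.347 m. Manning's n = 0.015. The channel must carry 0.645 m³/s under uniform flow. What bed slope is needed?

S = 0.013

For a circular section of diameter D = 1.07 m at depth y = 0.347 m, the central angle is θ = 2 arccos(1 − 2y/D) = 2.423 rad. Then A = (D²/8)(θ − sin θ) = 0.2527 m² and P = Dθ/2 = 1.297 m.
Hydraulic radius R = A/P = 0.2527/1.297 = 0.1949 m.
From Manning's equation, S = [nQ / (1 A R^(2/3))]² = [0.015 × 0.645 / (1 × 0.2527 × 0.1949^(2/3))]² = 0.013.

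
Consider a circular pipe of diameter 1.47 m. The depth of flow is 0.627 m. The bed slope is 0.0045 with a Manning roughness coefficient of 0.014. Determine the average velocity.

V = 2.29 m/s

For a circular section of diameter D = 1.47 m at depth y = 0.627 m, the central angle is θ = 2 arccos(1 − 2y/D) = 2.847 rad. Then A = (D²/8)(θ − sin θ) = 0.6904 m² and P = Dθ/2 = 2.092 m.
Hydraulic radius R = A/P = 0.6904/2.092 = 0.33 m.
From Manning's equation, V = (1/n) R^(2/3) S^(1/2) = (1/0.014) × 0.33^(2/3) × 0.0045^(1/2) = 2.29 m/s.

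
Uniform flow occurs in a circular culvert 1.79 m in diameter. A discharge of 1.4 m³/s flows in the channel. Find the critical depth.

At critical depth, Q² T / (g A³) = 1, i.e. A³/T = Q²/g = 1.4²/9.81 = 0.1998.
At y = 0.496 m: A³/T = 0.1146 — low.
At y = 0.572 m: A³/T = 0.1993 — matches.

y_c = 0.572 m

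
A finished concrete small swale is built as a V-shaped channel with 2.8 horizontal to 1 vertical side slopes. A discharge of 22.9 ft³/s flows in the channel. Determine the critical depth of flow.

y_c = 1.33 ft

At critical depth, Q² T / (g A³) = 1, i.e. A³/T = Q²/g = 22.9²/32.2 = 16.29.
At y = 1.01 ft: A³/T = 4.12 — too small.
At y = 1.57 ft: A³/T = 37.39 — too large.
At y = 1.33 ft: A³/T = 16.31 — ≈ 16.29.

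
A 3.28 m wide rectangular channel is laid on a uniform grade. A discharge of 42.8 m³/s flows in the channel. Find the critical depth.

For a rectangular channel, critical depth y_c = (q²/g)^(1/3) where q = Q/b = 42.8/3.28 = 13.05 m²/s.
So y_c = (13.05²/9.81)^(1/3) = 2.59 m.

y_c = 2.59 m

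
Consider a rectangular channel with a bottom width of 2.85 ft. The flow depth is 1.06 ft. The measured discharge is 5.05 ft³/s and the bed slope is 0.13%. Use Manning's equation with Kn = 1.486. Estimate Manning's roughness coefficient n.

Flow area A = b·y = 2.85 × 1.06 = 3.021 ft². Wetted perimeter P = b + 2y = 2.85 + 2×1.06 = 4.97 ft.
Hydraulic radius R = A/P = 3.021/4.97 = 0.6078 ft.
Rearranging Manning's equation: n = (1.486/Q) A R^(2/3) S^(1/2) = (1.486/5.05) × 3.021 × 0.6078^(2/3) × √0.0013 = 0.023.

n = 0.023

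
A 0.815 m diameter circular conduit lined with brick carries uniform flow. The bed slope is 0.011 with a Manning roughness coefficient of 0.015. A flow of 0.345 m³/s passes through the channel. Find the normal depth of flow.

y_n = 0.291 m

Manning's equation rearranged: A R^(2/3) = nQ / (1·√S) = 0.015 × 0.345 / (√0.011) = 0.04934.
At y = 0.348 m: A R^(2/3) = 0.06852 — too large.
At y = 0.239 m: A R^(2/3) = 0.03385 — too small.
At y = 0.291 m: A R^(2/3) = 0.04931 — close enough.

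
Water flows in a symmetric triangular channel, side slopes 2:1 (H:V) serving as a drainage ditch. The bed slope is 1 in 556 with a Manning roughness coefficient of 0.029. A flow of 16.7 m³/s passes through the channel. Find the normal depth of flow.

y_n = 2.35 m

Manning's equation rearranged: A R^(2/3) = nQ / (1·√S) = 0.029 × 16.7 / (√0.001799) = 11.42.
Trying y = 1.64 m: A R^(2/3) = 4.375 — short.
Trying y = 2.65 m: A R^(2/3) = 15.73 — over.
Trying y = 2.35 m: A R^(2/3) = 11.42 — matches.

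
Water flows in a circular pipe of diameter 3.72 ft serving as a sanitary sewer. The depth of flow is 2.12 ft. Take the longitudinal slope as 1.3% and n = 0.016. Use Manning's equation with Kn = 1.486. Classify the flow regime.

For a circular section of diameter D = 3.72 ft at depth y = 2.12 ft, the central angle is θ = 2 arccos(1 − 2y/D) = 3.422 rad. Then A = (D²/8)(θ − sin θ) = 6.398 ft² and P = Dθ/2 = 6.365 ft.
Hydraulic radius R = A/P = 6.398/6.365 = 1.005 ft.
V = (1.486/n) R^(2/3) √S = (1.486/0.016) × 1.005^(2/3) × √0.013 = 10.63 ft/s. Hydraulic depth D_h = A/T = 6.398/3.683 = 1.737 ft.
Froude number Fr = V/√(g·D_h) = 10.63/√(32.2×1.737) = 1.42, which is greater than 1, so the flow is supercritical.

supercritical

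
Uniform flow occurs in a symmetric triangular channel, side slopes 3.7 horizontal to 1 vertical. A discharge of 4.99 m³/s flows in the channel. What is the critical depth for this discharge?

At critical depth, Q² T / (g A³) = 1, i.e. A³/T = Q²/g = 4.99²/9.81 = 2.538.
Trying y = 0.959 m: A³/T = 5.552 — too large.
Trying y = 0.617 m: A³/T = 0.6121 — too small.
Trying y = 0.82 m: A³/T = 2.538 — matches.

y_c = 0.82 m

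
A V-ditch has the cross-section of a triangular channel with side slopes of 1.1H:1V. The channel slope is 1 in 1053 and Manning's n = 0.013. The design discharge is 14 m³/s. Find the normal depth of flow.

y_n = 2.41 m

Manning's equation rearranged: A R^(2/3) = nQ / (1·√S) = 0.013 × 14 / (√0.0009497) = 5.906.
At y = 2.13 m: A R^(2/3) = 4.258 — low.
At y = 2.66 m: A R^(2/3) = 7.701 — high.
At y = 2.41 m: A R^(2/3) = 5.919 — matches.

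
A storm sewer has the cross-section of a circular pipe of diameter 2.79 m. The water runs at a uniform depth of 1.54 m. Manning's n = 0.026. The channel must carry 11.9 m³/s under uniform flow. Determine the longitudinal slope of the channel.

For a circular section of diameter D = 2.79 m at depth y = 1.54 m, the central angle is θ = 2 arccos(1 − 2y/D) = 3.35 rad. Then A = (D²/8)(θ − sin θ) = 3.461 m² and P = Dθ/2 = 4.673 m.
Hydraulic radius R = A/P = 3.461/4.673 = 0.7406 m.
From Manning's equation, S = [nQ / (1 A R^(2/3))]² = [0.026 × 11.9 / (1 × 3.461 × 0.7406^(2/3))]² = 0.0119.

S = 0.0119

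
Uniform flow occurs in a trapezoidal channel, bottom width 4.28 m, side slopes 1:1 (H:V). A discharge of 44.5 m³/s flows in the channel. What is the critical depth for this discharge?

At critical depth, Q² T / (g A³) = 1, i.e. A³/T = Q²/g = 44.5²/9.81 = 201.9.
Trying y = 2.24 m: A³/T = 355.6 — high.
Trying y = 1.69 m: A³/T = 134.1 — low.
Trying y = 1.9 m: A³/T = 200.4 — matches.

y_c = 1.9 m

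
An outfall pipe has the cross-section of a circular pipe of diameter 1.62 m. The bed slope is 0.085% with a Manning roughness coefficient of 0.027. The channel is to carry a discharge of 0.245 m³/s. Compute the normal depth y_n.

Manning's equation rearranged: A R^(2/3) = nQ / (1·√S) = 0.027 × 0.245 / (√0.00085) = 0.2269.
Trying y = 0.36 m: A R^(2/3) = 0.1222 — short.
Trying y = 0.622 m: A R^(2/3) = 0.3526 — over.
Trying y = 0.493 m: A R^(2/3) = 0.2272 — close enough.

y_n = 0.493 m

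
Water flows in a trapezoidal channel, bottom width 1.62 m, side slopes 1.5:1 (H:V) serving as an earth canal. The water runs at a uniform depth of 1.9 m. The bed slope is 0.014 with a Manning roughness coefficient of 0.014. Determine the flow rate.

Q = 71.9 m³/s

With bottom width b = 1.62 m and side slope z = 1.5: A = (b + zy)y = (1.62 + 1.5×1.9)×1.9 = 8.493 m²; P = b + 2y√(1+z²) = 1.62 + 2×1.9×1.803 = 8.471 m.
Hydraulic radius R = A/P = 8.493/8.471 = 1.003 m.
Manning's equation: Q = (1/n) A R^(2/3) S^(1/2) = (1/0.014) × 8.493 × 1.003^(2/3) × 0.014^(1/2) = 71.9 m³/s.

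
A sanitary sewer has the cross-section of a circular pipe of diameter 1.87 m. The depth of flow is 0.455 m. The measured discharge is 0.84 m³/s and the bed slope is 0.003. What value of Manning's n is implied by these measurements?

n = 0.014

For a circular section of diameter D = 1.87 m at depth y = 0.455 m, the central angle is θ = 2 arccos(1 − 2y/D) = 2.063 rad. Then A = (D²/8)(θ − sin θ) = 0.5168 m² and P = Dθ/2 = 1.929 m.
Hydraulic radius R = A/P = 0.5168/1.929 = 0.2679 m.
Rearranging Manning's equation: n = (1/Q) A R^(2/3) S^(1/2) = (1/0.84) × 0.5168 × 0.2679^(2/3) × √0.003 = 0.014.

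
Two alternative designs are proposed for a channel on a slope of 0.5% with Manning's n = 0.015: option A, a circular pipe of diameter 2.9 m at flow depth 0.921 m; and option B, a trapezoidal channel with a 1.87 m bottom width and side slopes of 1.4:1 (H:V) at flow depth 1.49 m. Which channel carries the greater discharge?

Channel A: For a circular section of diameter D = 2.9 m at depth y = 0.921 m, the central angle is θ = 2 arccos(1 − 2y/D) = 2.395 rad. Then A = (D²/8)(θ − sin θ) = 1.803 m² and P = Dθ/2 = 3.472 m. Hydraulic radius R = A/P = 1.803/3.472 = 0.5193 m. Q_A = (1/0.015)·1.803·0.5193^(2/3)·√0.005 = 5.492 m³/s.
Channel B: With bottom width b = 1.87 m and side slope z = 1.4: A = (b + zy)y = (1.87 + 1.4×1.49)×1.49 = 5.894 m²; P = b + 2y√(1+z²) = 1.87 + 2×1.49×1.72 = 6.997 m. Hydraulic radius R = A/P = 5.894/6.997 = 0.8424 m. Q_B = (1/0.015)·5.894·0.8424^(2/3)·√0.005 = 24.79 m³/s.
Q_A = 5.492 m³/s vs Q_B = 24.79 m³/s, so channel B carries more.

channel B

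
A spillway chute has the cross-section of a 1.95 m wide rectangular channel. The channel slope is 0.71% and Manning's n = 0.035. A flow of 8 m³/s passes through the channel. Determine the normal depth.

Manning's equation rearranged: A R^(2/3) = nQ / (1·√S) = 0.035 × 8 / (√0.0071) = 3.323.
Try y = 2.54 m: A R^(2/3) = 3.922 — over.
Try y = 1.59 m: A R^(2/3) = 2.216 — short.
Try y = 2.21 m: A R^(2/3) = 3.321 — matches.

y_n = 2.21 m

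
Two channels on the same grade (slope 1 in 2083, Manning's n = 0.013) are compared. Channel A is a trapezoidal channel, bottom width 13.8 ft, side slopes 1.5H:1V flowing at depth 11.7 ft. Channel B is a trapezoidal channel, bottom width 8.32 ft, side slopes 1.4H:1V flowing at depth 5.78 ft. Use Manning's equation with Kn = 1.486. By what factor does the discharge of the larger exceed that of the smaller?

6.03

Channel A: With bottom width b = 13.8 ft and side slope z = 1.5: A = (b + zy)y = (13.8 + 1.5×11.7)×11.7 = 366.8 ft²; P = b + 2y√(1+z²) = 13.8 + 2×11.7×1.803 = 55.98 ft. Hydraulic radius R = A/P = 366.8/55.98 = 6.552 ft. Q_A = (1.486/0.013)·366.8·6.552^(2/3)·√0.0004801 = 3217 ft³/s.
Channel B: With bottom width b = 8.32 ft and side slope z = 1.4: A = (b + zy)y = (8.32 + 1.4×5.78)×5.78 = 94.86 ft²; P = b + 2y√(1+z²) = 8.32 + 2×5.78×1.72 = 28.21 ft. Hydraulic radius R = A/P = 94.86/28.21 = 3.363 ft. Q_B = (1.486/0.013)·94.86·3.363^(2/3)·√0.0004801 = 533.3 ft³/s.
The larger discharge is 3217 ft³/s and the smaller is 533.3 ft³/s; the ratio is 6.03.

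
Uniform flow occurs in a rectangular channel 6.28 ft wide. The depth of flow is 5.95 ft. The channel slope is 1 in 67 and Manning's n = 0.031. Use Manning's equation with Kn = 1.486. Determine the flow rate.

Q = 354 ft³/s

Flow area A = b·y = 6.28 × 5.95 = 37.37 ft². Wetted perimeter P = b + 2y = 6.28 + 2×5.95 = 18.18 ft.
Hydraulic radius R = A/P = 37.37/18.18 = 2.055 ft.
Manning's equation: Q = (1.486/n) A R^(2/3) S^(1/2) = (1.486/0.031) × 37.37 × 2.055^(2/3) × 0.01493^(1/2) = 354 ft³/s.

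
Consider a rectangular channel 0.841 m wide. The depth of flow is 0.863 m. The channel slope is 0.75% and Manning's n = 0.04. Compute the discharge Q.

Flow area A = b·y = 0.841 × 0.863 = 0.7258 m². Wetted perimeter P = b + 2y = 0.841 + 2×0.863 = 2.567 m.
Hydraulic radius R = A/P = 0.7258/2.567 = 0.2827 m.
Manning's equation: Q = (1/n) A R^(2/3) S^(1/2) = (1/0.04) × 0.7258 × 0.2827^(2/3) × 0.0075^(1/2) = 0.677 m³/s.

Q = 0.677 m³/s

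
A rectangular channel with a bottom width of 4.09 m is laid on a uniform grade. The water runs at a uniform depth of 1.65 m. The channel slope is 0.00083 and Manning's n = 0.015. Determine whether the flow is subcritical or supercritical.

subcritical

Flow area A = b·y = 4.09 × 1.65 = 6.748 m². Wetted perimeter P = b + 2y = 4.09 + 2×1.65 = 7.39 m.
Hydraulic radius R = A/P = 6.748/7.39 = 0.9132 m.
V = (1/n) R^(2/3) √S = (1/0.015) × 0.9132^(2/3) × √0.00083 = 1.808 m/s. Hydraulic depth D_h = A/T = 6.748/4.09 = 1.65 m.
Froude number Fr = V/√(g·D_h) = 1.808/√(9.81×1.65) = 0.449, which is less than 1, so the flow is subcritical.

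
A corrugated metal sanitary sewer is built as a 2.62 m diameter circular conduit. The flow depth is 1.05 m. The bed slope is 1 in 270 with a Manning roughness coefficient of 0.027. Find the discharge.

Q = 3.1 m³/s

For a circular section of diameter D = 2.62 m at depth y = 1.05 m, the central angle is θ = 2 arccos(1 − 2y/D) = 2.742 rad. Then A = (D²/8)(θ − sin θ) = 2.019 m² and P = Dθ/2 = 3.592 m.
Hydraulic radius R = A/P = 2.019/3.592 = 0.5621 m.
Manning's equation: Q = (1/n) A R^(2/3) S^(1/2) = (1/0.027) × 2.019 × 0.5621^(2/3) × 0.003704^(1/2) = 3.1 m³/s.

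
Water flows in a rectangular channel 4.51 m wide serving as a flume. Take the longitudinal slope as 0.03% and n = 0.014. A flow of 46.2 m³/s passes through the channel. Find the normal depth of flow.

Manning's equation rearranged: A R^(2/3) = nQ / (1·√S) = 0.014 × 46.2 / (√0.0003) = 37.34.
Try y = 4.67 m: A R^(2/3) = 27.85 — short.
Try y = 7.14 m: A R^(2/3) = 46.11 — over.
Try y = 5.96 m: A R^(2/3) = 37.32 — matches.

y_n = 5.96 m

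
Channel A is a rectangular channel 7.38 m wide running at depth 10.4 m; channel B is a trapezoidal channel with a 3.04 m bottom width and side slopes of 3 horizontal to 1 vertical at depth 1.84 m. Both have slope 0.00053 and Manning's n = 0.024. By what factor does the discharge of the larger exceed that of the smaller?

Channel A: Flow area A = b·y = 7.38 × 10.4 = 76.75 m². Wetted perimeter P = b + 2y = 7.38 + 2×10.4 = 28.18 m. Hydraulic radius R = A/P = 76.75/28.18 = 2.724 m. Q_A = (1/0.024)·76.75·2.724^(2/3)·√0.00053 = 143.6 m³/s.
Channel B: With bottom width b = 3.04 m and side slope z = 3: A = (b + zy)y = (3.04 + 3×1.84)×1.84 = 15.75 m²; P = b + 2y√(1+z²) = 3.04 + 2×1.84×3.162 = 14.68 m. Hydraulic radius R = A/P = 15.75/14.68 = 1.073 m. Q_B = (1/0.024)·15.75·1.073^(2/3)·√0.00053 = 15.84 m³/s.
The larger discharge is 143.6 m³/s and the smaller is 15.84 m³/s; the ratio is 9.07.

9.07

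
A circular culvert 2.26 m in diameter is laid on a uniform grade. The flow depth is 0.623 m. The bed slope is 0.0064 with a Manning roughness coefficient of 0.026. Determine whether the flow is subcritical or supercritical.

subcritical

For a circular section of diameter D = 2.26 m at depth y = 0.623 m, the central angle is θ = 2 arccos(1 − 2y/D) = 2.211 rad. Then A = (D²/8)(θ − sin θ) = 0.8996 m² and P = Dθ/2 = 2.498 m.
Hydraulic radius R = A/P = 0.8996/2.498 = 0.3601 m.
V = (1/n) R^(2/3) √S = (1/0.026) × 0.3601^(2/3) × √0.0064 = 1.557 m/s. Hydraulic depth D_h = A/T = 0.8996/2.02 = 0.4454 m.
Froude number Fr = V/√(g·D_h) = 1.557/√(9.81×0.4454) = 0.745, which is less than 1, so the flow is subcritical.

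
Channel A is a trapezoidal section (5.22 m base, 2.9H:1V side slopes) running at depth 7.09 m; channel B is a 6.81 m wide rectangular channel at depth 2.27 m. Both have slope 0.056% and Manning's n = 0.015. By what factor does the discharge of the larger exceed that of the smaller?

23.2

Channel A: With bottom width b = 5.22 m and side slope z = 2.9: A = (b + zy)y = (5.22 + 2.9×7.09)×7.09 = 182.8 m²; P = b + 2y√(1+z²) = 5.22 + 2×7.09×3.068 = 48.72 m. Hydraulic radius R = A/P = 182.8/48.72 = 3.752 m. Q_A = (1/0.015)·182.8·3.752^(2/3)·√0.00056 = 696.3 m³/s.
Channel B: Flow area A = b·y = 6.81 × 2.27 = 15.46 m². Wetted perimeter P = b + 2y = 6.81 + 2×2.27 = 11.35 m. Hydraulic radius R = A/P = 15.46/11.35 = 1.362 m. Q_B = (1/0.015)·15.46·1.362^(2/3)·√0.00056 = 29.97 m³/s.
The larger discharge is 696.3 m³/s and the smaller is 29.97 m³/s; the ratio is 23.2.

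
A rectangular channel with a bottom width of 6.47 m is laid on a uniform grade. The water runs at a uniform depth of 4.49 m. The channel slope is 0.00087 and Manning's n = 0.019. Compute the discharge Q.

Q = 68.7 m³/s

Flow area A = b·y = 6.47 × 4.49 = 29.05 m². Wetted perimeter P = b + 2y = 6.47 + 2×4.49 = 15.45 m.
Hydraulic radius R = A/P = 29.05/15.45 = 1.88 m.
Manning's equation: Q = (1/n) A R^(2/3) S^(1/2) = (1/0.019) × 29.05 × 1.88^(2/3) × 0.00087^(1/2) = 68.7 m³/s.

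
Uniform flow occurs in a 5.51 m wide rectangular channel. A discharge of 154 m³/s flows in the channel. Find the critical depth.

y_c = 4.3 m

For a rectangular channel, critical depth y_c = (q²/g)^(1/3) where q = Q/b = 154/5.51 = 27.95 m²/s.
So y_c = (27.95²/9.81)^(1/3) = 4.3 m.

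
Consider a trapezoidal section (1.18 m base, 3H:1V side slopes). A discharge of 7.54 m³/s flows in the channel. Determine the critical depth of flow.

y_c = 0.877 m

At critical depth, Q² T / (g A³) = 1, i.e. A³/T = Q²/g = 7.54²/9.81 = 5.795.
Trying y = 0.701 m: A³/T = 2.263 — too small.
Trying y = 1.11 m: A³/T = 16 — too large.
Trying y = 0.877 m: A³/T = 5.796 — matches.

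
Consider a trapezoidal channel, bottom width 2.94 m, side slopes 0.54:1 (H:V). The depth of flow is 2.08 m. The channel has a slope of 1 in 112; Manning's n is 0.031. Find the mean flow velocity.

With bottom width b = 2.94 m and side slope z = 0.54: A = (b + zy)y = (2.94 + 0.54×2.08)×2.08 = 8.451 m²; P = b + 2y√(1+z²) = 2.94 + 2×2.08×1.136 = 7.668 m.
Hydraulic radius R = A/P = 8.451/7.668 = 1.102 m.
From Manning's equation, V = (1/n) R^(2/3) S^(1/2) = (1/0.031) × 1.102^(2/3) × 0.008929^(1/2) = 3.25 m/s.

V = 3.25 m/s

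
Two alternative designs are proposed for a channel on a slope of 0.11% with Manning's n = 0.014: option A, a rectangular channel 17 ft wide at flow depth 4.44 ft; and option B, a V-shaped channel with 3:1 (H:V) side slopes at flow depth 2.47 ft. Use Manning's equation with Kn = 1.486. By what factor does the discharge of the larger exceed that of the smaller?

7.57

Channel A: Flow area A = b·y = 17 × 4.44 = 75.48 ft². Wetted perimeter P = b + 2y = 17 + 2×4.44 = 25.88 ft. Hydraulic radius R = A/P = 75.48/25.88 = 2.917 ft. Q_A = (1.486/0.014)·75.48·2.917^(2/3)·√0.0011 = 542.4 ft³/s.
Channel B: For a triangular section with side slope z = 3: A = zy² = 3×2.47² = 18.3 ft²; P = 2y√(1+z²) = 2×2.47×3.162 = 15.62 ft. Hydraulic radius R = A/P = 18.3/15.62 = 1.172 ft. Q_B = (1.486/0.014)·18.3·1.172^(2/3)·√0.0011 = 71.61 ft³/s.
The larger discharge is 542.4 ft³/s and the smaller is 71.61 ft³/s; the ratio is 7.57.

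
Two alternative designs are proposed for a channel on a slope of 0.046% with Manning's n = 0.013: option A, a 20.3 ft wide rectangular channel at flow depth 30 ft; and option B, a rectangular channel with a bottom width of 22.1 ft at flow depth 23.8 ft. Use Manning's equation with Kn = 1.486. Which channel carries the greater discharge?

channel A

Channel A: Flow area A = b·y = 20.3 × 30 = 609 ft². Wetted perimeter P = b + 2y = 20.3 + 2×30 = 80.3 ft. Hydraulic radius R = A/P = 609/80.3 = 7.584 ft. Q_A = (1.486/0.013)·609·7.584^(2/3)·√0.00046 = 5763 ft³/s.
Channel B: Flow area A = b·y = 22.1 × 23.8 = 526 ft². Wetted perimeter P = b + 2y = 22.1 + 2×23.8 = 69.7 ft. Hydraulic radius R = A/P = 526/69.7 = 7.546 ft. Q_B = (1.486/0.013)·526·7.546^(2/3)·√0.00046 = 4961 ft³/s.
Q_A = 5763 ft³/s vs Q_B = 4961 ft³/s, so channel A carries more.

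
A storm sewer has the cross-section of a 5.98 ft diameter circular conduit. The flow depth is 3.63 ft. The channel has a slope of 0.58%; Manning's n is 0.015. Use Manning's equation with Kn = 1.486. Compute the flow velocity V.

For a circular section of diameter D = 5.98 ft at depth y = 3.63 ft, the central angle is θ = 2 arccos(1 − 2y/D) = 3.573 rad. Then A = (D²/8)(θ − sin θ) = 17.84 ft² and P = Dθ/2 = 10.68 ft.
Hydraulic radius R = A/P = 17.84/10.68 = 1.67 ft.
From Manning's equation, V = (1.486/n) R^(2/3) S^(1/2) = (1.486/0.015) × 1.67^(2/3) × 0.0058^(1/2) = 10.6 ft/s.

V = 10.6 ft/s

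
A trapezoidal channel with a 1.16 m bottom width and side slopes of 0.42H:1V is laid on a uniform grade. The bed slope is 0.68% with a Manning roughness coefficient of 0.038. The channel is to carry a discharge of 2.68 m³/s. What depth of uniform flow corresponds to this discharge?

Manning's equation rearranged: A R^(2/3) = nQ / (1·√S) = 0.038 × 2.68 / (√0.0068) = 1.235.
At y = 1.39 m: A R^(2/3) = 1.687 — too large.
At y = 1.16 m: A R^(2/3) = 1.235 — ≈ 1.235.

y_n = 1.16 m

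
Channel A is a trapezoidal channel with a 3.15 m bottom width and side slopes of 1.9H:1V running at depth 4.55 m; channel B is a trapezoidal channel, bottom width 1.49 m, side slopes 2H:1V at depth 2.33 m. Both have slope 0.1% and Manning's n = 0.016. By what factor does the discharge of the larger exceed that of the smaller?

Channel A: With bottom width b = 3.15 m and side slope z = 1.9: A = (b + zy)y = (3.15 + 1.9×4.55)×4.55 = 53.67 m²; P = b + 2y√(1+z²) = 3.15 + 2×4.55×2.147 = 22.69 m. Hydraulic radius R = A/P = 53.67/22.69 = 2.365 m. Q_A = (1/0.016)·53.67·2.365^(2/3)·√0.001 = 188.3 m³/s.
Channel B: With bottom width b = 1.49 m and side slope z = 2: A = (b + zy)y = (1.49 + 2×2.33)×2.33 = 14.33 m²; P = b + 2y√(1+z²) = 1.49 + 2×2.33×2.236 = 11.91 m. Hydraulic radius R = A/P = 14.33/11.91 = 1.203 m. Q_B = (1/0.016)·14.33·1.203^(2/3)·√0.001 = 32.04 m³/s.
The larger discharge is 188.3 m³/s and the smaller is 32.04 m³/s; the ratio is 5.88.

5.88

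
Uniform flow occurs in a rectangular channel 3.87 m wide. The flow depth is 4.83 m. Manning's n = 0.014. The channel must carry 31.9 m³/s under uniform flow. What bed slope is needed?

Flow area A = b·y = 3.87 × 4.83 = 18.69 m². Wetted perimeter P = b + 2y = 3.87 + 2×4.83 = 13.53 m.
Hydraulic radius R = A/P = 18.69/13.53 = 1.382 m.
From Manning's equation, S = [nQ / (1 A R^(2/3))]² = [0.014 × 31.9 / (1 × 18.69 × 1.382^(2/3))]² = 0.000371.

S = 0.000371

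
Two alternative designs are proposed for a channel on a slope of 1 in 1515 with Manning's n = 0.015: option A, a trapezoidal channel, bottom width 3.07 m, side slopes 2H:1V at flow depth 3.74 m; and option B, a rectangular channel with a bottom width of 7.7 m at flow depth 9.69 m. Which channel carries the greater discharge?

channel B

Channel A: With bottom width b = 3.07 m and side slope z = 2: A = (b + zy)y = (3.07 + 2×3.74)×3.74 = 39.46 m²; P = b + 2y√(1+z²) = 3.07 + 2×3.74×2.236 = 19.8 m. Hydraulic radius R = A/P = 39.46/19.8 = 1.993 m. Q_A = (1/0.015)·39.46·1.993^(2/3)·√0.0006601 = 107 m³/s.
Channel B: Flow area A = b·y = 7.7 × 9.69 = 74.61 m². Wetted perimeter P = b + 2y = 7.7 + 2×9.69 = 27.08 m. Hydraulic radius R = A/P = 74.61/27.08 = 2.755 m. Q_B = (1/0.015)·74.61·2.755^(2/3)·√0.0006601 = 251.2 m³/s.
Q_A = 107 m³/s vs Q_B = 251.2 m³/s, so channel B carries more.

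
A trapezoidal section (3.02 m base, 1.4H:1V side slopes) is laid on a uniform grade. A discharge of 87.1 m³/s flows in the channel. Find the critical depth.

y_c = 2.9 m

At critical depth, Q² T / (g A³) = 1, i.e. A³/T = Q²/g = 87.1²/9.81 = 773.3.
Try y = 3.31 m: A³/T = 1323 — over.
Try y = 2.49 m: A³/T = 425.5 — short.
Try y = 2.9 m: A³/T = 777 — close enough.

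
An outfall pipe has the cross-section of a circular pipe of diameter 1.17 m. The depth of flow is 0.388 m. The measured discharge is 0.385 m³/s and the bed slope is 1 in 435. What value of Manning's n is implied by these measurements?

n = 0.014

For a circular section of diameter D = 1.17 m at depth y = 0.388 m, the central angle is θ = 2 arccos(1 − 2y/D) = 2.455 rad. Then A = (D²/8)(θ − sin θ) = 0.3115 m² and P = Dθ/2 = 1.436 m.
Hydraulic radius R = A/P = 0.3115/1.436 = 0.2169 m.
Rearranging Manning's equation: n = (1/Q) A R^(2/3) S^(1/2) = (1/0.385) × 0.3115 × 0.2169^(2/3) × √0.002299 = 0.014.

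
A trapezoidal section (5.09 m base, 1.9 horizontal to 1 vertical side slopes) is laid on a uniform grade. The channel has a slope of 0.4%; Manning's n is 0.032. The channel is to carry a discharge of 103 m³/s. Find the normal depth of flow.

y_n = 3.12 m

Manning's equation rearranged: A R^(2/3) = nQ / (1·√S) = 0.032 × 103 / (√0.004) = 52.11.
At y = 3.87 m: A R^(2/3) = 81.9 — high.
At y = 3.12 m: A R^(2/3) = 51.98 — matches.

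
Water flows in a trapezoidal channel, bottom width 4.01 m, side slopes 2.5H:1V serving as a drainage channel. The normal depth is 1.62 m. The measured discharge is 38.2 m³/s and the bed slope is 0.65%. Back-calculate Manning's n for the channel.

With bottom width b = 4.01 m and side slope z = 2.5: A = (b + zy)y = (4.01 + 2.5×1.62)×1.62 = 13.06 m²; P = b + 2y√(1+z²) = 4.01 + 2×1.62×2.693 = 12.73 m.
Hydraulic radius R = A/P = 13.06/12.73 = 1.025 m.
Rearranging Manning's equation: n = (1/Q) A R^(2/3) S^(1/2) = (1/38.2) × 13.06 × 1.025^(2/3) × √0.0065 = 0.028.

n = 0.028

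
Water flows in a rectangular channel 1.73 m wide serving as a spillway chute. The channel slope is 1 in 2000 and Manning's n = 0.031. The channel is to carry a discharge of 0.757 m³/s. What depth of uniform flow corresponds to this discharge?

y_n = 1.01 m

Manning's equation rearranged: A R^(2/3) = nQ / (1·√S) = 0.031 × 0.757 / (√0.0005) = 1.049.
At y = 0.829 m: A R^(2/3) = 0.8085 — short.
At y = 1.01 m: A R^(2/3) = 1.05 — close enough.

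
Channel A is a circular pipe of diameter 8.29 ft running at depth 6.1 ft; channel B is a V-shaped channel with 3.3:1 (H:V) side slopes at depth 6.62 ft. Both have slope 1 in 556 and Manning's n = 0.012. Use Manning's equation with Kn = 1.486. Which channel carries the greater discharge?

Channel A: For a circular section of diameter D = 8.29 ft at depth y = 6.1 ft, the central angle is θ = 2 arccos(1 − 2y/D) = 4.124 rad. Then A = (D²/8)(θ − sin θ) = 42.57 ft² and P = Dθ/2 = 17.09 ft. Hydraulic radius R = A/P = 42.57/17.09 = 2.491 ft. Q_A = (1.486/0.012)·42.57·2.491^(2/3)·√0.001799 = 410.8 ft³/s.
Channel B: For a triangular section with side slope z = 3.3: A = zy² = 3.3×6.62² = 144.6 ft²; P = 2y√(1+z²) = 2×6.62×3.448 = 45.65 ft. Hydraulic radius R = A/P = 144.6/45.65 = 3.168 ft. Q_B = (1.486/0.012)·144.6·3.168^(2/3)·√0.001799 = 1638 ft³/s.
Q_A = 410.8 ft³/s vs Q_B = 1638 ft³/s, so channel B carries more.

channel B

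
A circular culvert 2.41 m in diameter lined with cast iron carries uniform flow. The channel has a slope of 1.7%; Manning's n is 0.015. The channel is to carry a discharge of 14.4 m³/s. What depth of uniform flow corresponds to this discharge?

Manning's equation rearranged: A R^(2/3) = nQ / (1·√S) = 0.015 × 14.4 / (√0.017) = 1.657.
At y = 0.962 m: A R^(2/3) = 1.092 — short.
At y = 1.55 m: A R^(2/3) = 2.424 — over.
At y = 1.22 m: A R^(2/3) = 1.661 — ≈ 1.657.

y_n = 1.22 m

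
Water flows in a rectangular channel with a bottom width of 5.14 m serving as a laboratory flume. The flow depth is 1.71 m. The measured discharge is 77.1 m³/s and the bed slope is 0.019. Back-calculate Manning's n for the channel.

Flow area A = b·y = 5.14 × 1.71 = 8.789 m². Wetted perimeter P = b + 2y = 5.14 + 2×1.71 = 8.56 m.
Hydraulic radius R = A/P = 8.789/8.56 = 1.027 m.
Rearranging Manning's equation: n = (1/Q) A R^(2/3) S^(1/2) = (1/77.1) × 8.789 × 1.027^(2/3) × √0.019 = 0.016.

n = 0.016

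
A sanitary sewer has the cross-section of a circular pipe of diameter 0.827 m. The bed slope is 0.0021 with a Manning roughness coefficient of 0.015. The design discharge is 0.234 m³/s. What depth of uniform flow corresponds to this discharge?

Manning's equation rearranged: A R^(2/3) = nQ / (1·√S) = 0.015 × 0.234 / (√0.0021) = 0.07659.
Trying y = 0.439 m: A R^(2/3) = 0.1038 — over.
Trying y = 0.258 m: A R^(2/3) = 0.03967 — short.
Trying y = 0.368 m: A R^(2/3) = 0.07669 — close enough.

y_n = 0.368 m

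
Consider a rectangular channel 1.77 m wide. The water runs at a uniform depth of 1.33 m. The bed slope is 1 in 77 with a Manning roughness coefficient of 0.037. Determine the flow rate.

Flow area A = b·y = 1.77 × 1.33 = 2.354 m². Wetted perimeter P = b + 2y = 1.77 + 2×1.33 = 4.43 m.
Hydraulic radius R = A/P = 2.354/4.43 = 0.5314 m.
Manning's equation: Q = (1/n) A R^(2/3) S^(1/2) = (1/0.037) × 2.354 × 0.5314^(2/3) × 0.01299^(1/2) = 4.76 m³/s.

Q = 4.76 m³/s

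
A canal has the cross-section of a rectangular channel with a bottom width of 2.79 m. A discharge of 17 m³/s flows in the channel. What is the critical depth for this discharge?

y_c = 1.56 m

For a rectangular channel, critical depth y_c = (q²/g)^(1/3) where q = Q/b = 17/2.79 = 6.093 m²/s.
So y_c = (6.093²/9.81)^(1/3) = 1.56 m.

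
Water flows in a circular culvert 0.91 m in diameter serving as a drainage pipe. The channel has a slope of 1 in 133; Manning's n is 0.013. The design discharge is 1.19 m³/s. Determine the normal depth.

Manning's equation rearranged: A R^(2/3) = nQ / (1·√S) = 0.013 × 1.19 / (√0.007519) = 0.1784.
At y = 0.47 m: A R^(2/3) = 0.128 — short.
At y = 0.704 m: A R^(2/3) = 0.2289 — over.
At y = 0.58 m: A R^(2/3) = 0.1782 — ≈ 0.1784.

y_n = 0.58 m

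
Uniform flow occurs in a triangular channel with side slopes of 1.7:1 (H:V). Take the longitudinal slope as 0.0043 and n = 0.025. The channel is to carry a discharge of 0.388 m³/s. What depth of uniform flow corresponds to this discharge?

y_n = 0.494 m

Manning's equation rearranged: A R^(2/3) = nQ / (1·√S) = 0.025 × 0.388 / (√0.0043) = 0.1479.
Try y = 0.383 m: A R^(2/3) = 0.07504 — short.
Try y = 0.581 m: A R^(2/3) = 0.228 — over.
Try y = 0.494 m: A R^(2/3) = 0.1479 — matches.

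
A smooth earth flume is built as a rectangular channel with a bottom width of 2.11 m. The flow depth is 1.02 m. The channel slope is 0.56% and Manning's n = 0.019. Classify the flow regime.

Flow area A = b·y = 2.11 × 1.02 = 2.152 m². Wetted perimeter P = b + 2y = 2.11 + 2×1.02 = 4.15 m.
Hydraulic radius R = A/P = 2.152/4.15 = 0.5186 m.
V = (1/n) R^(2/3) √S = (1/0.019) × 0.5186^(2/3) × √0.0056 = 2.542 m/s. Hydraulic depth D_h = A/T = 2.152/2.11 = 1.02 m.
Froude number Fr = V/√(g·D_h) = 2.542/√(9.81×1.02) = 0.804, which is less than 1, so the flow is subcritical.

subcritical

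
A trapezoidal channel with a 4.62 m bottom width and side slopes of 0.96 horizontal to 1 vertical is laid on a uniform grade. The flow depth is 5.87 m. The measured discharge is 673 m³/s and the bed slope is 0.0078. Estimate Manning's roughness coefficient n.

n = 0.016

With bottom width b = 4.62 m and side slope z = 0.96: A = (b + zy)y = (4.62 + 0.96×5.87)×5.87 = 60.2 m²; P = b + 2y√(1+z²) = 4.62 + 2×5.87×1.386 = 20.89 m.
Hydraulic radius R = A/P = 60.2/20.89 = 2.881 m.
Rearranging Manning's equation: n = (1/Q) A R^(2/3) S^(1/2) = (1/673) × 60.2 × 2.881^(2/3) × √0.0078 = 0.016.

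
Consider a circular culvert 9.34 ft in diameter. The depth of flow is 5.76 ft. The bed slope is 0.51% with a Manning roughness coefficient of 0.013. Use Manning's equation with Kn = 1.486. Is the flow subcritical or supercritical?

supercritical

For a circular section of diameter D = 9.34 ft at depth y = 5.76 ft, the central angle is θ = 2 arccos(1 − 2y/D) = 3.613 rad. Then A = (D²/8)(θ − sin θ) = 44.34 ft² and P = Dθ/2 = 16.87 ft.
Hydraulic radius R = A/P = 44.34/16.87 = 2.628 ft.
V = (1.486/n) R^(2/3) √S = (1.486/0.013) × 2.628^(2/3) × √0.0051 = 15.55 ft/s. Hydraulic depth D_h = A/T = 44.34/9.082 = 4.883 ft.
Froude number Fr = V/√(g·D_h) = 15.55/√(32.2×4.883) = 1.24, which is greater than 1, so the flow is supercritical.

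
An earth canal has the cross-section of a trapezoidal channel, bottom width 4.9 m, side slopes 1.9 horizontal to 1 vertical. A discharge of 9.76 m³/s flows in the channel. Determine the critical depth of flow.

y_c = 0.674 m

At critical depth, Q² T / (g A³) = 1, i.e. A³/T = Q²/g = 9.76²/9.81 = 9.71.
Trying y = 0.573 m: A³/T = 5.709 — low.
Trying y = 0.802 m: A³/T = 17.21 — high.
Trying y = 0.674 m: A³/T = 9.689 — ≈ 9.71.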